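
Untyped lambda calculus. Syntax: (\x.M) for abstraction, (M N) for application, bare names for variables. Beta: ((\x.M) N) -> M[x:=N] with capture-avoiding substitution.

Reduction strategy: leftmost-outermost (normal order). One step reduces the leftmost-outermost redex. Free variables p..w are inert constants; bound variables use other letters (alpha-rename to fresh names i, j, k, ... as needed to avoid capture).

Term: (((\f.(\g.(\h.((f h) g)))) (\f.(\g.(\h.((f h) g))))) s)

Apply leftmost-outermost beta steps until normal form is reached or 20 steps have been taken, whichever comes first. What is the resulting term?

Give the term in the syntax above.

Answer: (\h.(\i.((h i) s)))

Derivation:
Step 0: (((\f.(\g.(\h.((f h) g)))) (\f.(\g.(\h.((f h) g))))) s)
Step 1: ((\g.(\h.(((\f.(\g.(\h.((f h) g)))) h) g))) s)
Step 2: (\h.(((\f.(\g.(\h.((f h) g)))) h) s))
Step 3: (\h.((\g.(\i.((h i) g))) s))
Step 4: (\h.(\i.((h i) s)))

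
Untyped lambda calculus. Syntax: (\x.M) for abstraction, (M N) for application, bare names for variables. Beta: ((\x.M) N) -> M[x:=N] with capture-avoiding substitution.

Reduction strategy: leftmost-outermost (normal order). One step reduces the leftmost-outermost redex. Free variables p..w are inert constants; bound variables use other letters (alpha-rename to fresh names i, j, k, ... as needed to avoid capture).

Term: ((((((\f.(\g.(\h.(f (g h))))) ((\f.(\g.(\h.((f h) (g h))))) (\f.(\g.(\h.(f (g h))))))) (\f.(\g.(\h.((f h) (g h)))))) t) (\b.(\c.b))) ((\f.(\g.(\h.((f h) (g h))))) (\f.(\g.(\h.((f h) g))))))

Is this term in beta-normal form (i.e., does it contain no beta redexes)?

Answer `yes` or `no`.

Answer: no

Derivation:
Term: ((((((\f.(\g.(\h.(f (g h))))) ((\f.(\g.(\h.((f h) (g h))))) (\f.(\g.(\h.(f (g h))))))) (\f.(\g.(\h.((f h) (g h)))))) t) (\b.(\c.b))) ((\f.(\g.(\h.((f h) (g h))))) (\f.(\g.(\h.((f h) g))))))
Found 3 beta redex(es).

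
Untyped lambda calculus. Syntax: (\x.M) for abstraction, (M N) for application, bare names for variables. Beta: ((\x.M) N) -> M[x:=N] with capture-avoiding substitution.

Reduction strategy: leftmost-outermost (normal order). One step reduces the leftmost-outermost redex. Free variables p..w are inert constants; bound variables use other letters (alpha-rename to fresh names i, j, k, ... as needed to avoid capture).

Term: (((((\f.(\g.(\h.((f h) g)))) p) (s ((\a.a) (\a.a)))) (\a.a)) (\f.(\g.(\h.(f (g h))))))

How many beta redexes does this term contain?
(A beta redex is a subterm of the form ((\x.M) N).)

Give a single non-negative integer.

Term: (((((\f.(\g.(\h.((f h) g)))) p) (s ((\a.a) (\a.a)))) (\a.a)) (\f.(\g.(\h.(f (g h))))))
  Redex: ((\f.(\g.(\h.((f h) g)))) p)
  Redex: ((\a.a) (\a.a))
Total redexes: 2

Answer: 2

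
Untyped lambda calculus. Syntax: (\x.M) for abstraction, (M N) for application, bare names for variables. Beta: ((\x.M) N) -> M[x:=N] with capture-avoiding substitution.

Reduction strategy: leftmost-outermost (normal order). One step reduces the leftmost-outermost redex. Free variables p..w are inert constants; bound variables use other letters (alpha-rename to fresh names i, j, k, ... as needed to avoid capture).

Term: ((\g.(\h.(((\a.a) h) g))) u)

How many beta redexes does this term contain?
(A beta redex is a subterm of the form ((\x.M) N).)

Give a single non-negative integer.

Term: ((\g.(\h.(((\a.a) h) g))) u)
  Redex: ((\g.(\h.(((\a.a) h) g))) u)
  Redex: ((\a.a) h)
Total redexes: 2

Answer: 2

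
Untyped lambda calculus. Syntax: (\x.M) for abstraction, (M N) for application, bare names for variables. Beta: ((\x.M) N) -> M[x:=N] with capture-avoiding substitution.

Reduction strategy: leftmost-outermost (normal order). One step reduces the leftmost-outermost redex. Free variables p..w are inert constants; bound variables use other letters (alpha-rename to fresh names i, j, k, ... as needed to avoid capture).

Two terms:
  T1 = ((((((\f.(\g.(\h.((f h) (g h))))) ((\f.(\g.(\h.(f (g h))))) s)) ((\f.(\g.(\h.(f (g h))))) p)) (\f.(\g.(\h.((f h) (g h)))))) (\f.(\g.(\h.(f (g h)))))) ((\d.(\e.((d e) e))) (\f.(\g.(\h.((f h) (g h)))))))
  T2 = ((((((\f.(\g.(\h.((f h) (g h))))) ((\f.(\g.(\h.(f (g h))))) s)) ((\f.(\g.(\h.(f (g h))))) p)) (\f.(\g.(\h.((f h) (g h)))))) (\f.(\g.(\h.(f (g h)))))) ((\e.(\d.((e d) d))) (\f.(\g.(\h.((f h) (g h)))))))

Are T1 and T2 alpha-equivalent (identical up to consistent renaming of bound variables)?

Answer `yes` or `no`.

Term 1: ((((((\f.(\g.(\h.((f h) (g h))))) ((\f.(\g.(\h.(f (g h))))) s)) ((\f.(\g.(\h.(f (g h))))) p)) (\f.(\g.(\h.((f h) (g h)))))) (\f.(\g.(\h.(f (g h)))))) ((\d.(\e.((d e) e))) (\f.(\g.(\h.((f h) (g h)))))))
Term 2: ((((((\f.(\g.(\h.((f h) (g h))))) ((\f.(\g.(\h.(f (g h))))) s)) ((\f.(\g.(\h.(f (g h))))) p)) (\f.(\g.(\h.((f h) (g h)))))) (\f.(\g.(\h.(f (g h)))))) ((\e.(\d.((e d) d))) (\f.(\g.(\h.((f h) (g h)))))))
Alpha-equivalence: compare structure up to binder renaming.
Result: True

Answer: yes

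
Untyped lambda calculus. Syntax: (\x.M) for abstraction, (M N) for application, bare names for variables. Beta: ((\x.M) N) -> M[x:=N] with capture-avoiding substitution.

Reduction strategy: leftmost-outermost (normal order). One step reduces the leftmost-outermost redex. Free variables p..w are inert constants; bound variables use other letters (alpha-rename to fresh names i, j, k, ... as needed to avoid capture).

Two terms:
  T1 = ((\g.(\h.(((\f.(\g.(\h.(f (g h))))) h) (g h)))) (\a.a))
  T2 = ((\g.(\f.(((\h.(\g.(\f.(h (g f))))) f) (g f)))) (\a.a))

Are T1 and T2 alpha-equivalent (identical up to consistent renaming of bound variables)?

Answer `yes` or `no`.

Answer: yes

Derivation:
Term 1: ((\g.(\h.(((\f.(\g.(\h.(f (g h))))) h) (g h)))) (\a.a))
Term 2: ((\g.(\f.(((\h.(\g.(\f.(h (g f))))) f) (g f)))) (\a.a))
Alpha-equivalence: compare structure up to binder renaming.
Result: True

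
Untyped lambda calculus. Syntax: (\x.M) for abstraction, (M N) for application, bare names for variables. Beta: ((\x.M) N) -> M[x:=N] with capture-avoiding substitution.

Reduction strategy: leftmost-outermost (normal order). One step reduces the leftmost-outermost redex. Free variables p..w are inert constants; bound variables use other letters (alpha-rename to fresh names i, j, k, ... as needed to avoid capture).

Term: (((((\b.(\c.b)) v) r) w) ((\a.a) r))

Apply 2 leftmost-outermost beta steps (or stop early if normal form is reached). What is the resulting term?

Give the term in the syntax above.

Step 0: (((((\b.(\c.b)) v) r) w) ((\a.a) r))
Step 1: ((((\c.v) r) w) ((\a.a) r))
Step 2: ((v w) ((\a.a) r))

Answer: ((v w) ((\a.a) r))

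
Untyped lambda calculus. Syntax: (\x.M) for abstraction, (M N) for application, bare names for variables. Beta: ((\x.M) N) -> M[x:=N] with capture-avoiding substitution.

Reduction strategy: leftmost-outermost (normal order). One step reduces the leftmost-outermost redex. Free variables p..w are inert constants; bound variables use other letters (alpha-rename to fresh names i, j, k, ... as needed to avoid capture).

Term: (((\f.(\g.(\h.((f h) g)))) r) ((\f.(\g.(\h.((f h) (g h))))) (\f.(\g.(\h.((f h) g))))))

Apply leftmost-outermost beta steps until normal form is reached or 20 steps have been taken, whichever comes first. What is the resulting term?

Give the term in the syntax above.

Answer: (\h.((r h) (\g.(\h.(\i.((h i) (g h)))))))

Derivation:
Step 0: (((\f.(\g.(\h.((f h) g)))) r) ((\f.(\g.(\h.((f h) (g h))))) (\f.(\g.(\h.((f h) g))))))
Step 1: ((\g.(\h.((r h) g))) ((\f.(\g.(\h.((f h) (g h))))) (\f.(\g.(\h.((f h) g))))))
Step 2: (\h.((r h) ((\f.(\g.(\h.((f h) (g h))))) (\f.(\g.(\h.((f h) g)))))))
Step 3: (\h.((r h) (\g.(\h.(((\f.(\g.(\h.((f h) g)))) h) (g h))))))
Step 4: (\h.((r h) (\g.(\h.((\g.(\i.((h i) g))) (g h))))))
Step 5: (\h.((r h) (\g.(\h.(\i.((h i) (g h)))))))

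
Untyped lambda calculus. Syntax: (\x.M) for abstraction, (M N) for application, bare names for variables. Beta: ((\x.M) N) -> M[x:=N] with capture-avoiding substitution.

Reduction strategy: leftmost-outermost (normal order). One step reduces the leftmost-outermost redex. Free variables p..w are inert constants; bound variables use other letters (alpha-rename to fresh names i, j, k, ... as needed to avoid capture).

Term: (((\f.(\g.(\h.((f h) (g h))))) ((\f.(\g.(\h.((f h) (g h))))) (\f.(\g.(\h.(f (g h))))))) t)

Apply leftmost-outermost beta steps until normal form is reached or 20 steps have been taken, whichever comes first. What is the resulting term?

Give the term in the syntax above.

Answer: (\h.(\i.((t h) ((h (t h)) i))))

Derivation:
Step 0: (((\f.(\g.(\h.((f h) (g h))))) ((\f.(\g.(\h.((f h) (g h))))) (\f.(\g.(\h.(f (g h))))))) t)
Step 1: ((\g.(\h.((((\f.(\g.(\h.((f h) (g h))))) (\f.(\g.(\h.(f (g h)))))) h) (g h)))) t)
Step 2: (\h.((((\f.(\g.(\h.((f h) (g h))))) (\f.(\g.(\h.(f (g h)))))) h) (t h)))
Step 3: (\h.(((\g.(\h.(((\f.(\g.(\h.(f (g h))))) h) (g h)))) h) (t h)))
Step 4: (\h.((\i.(((\f.(\g.(\h.(f (g h))))) i) (h i))) (t h)))
Step 5: (\h.(((\f.(\g.(\h.(f (g h))))) (t h)) (h (t h))))
Step 6: (\h.((\g.(\i.((t h) (g i)))) (h (t h))))
Step 7: (\h.(\i.((t h) ((h (t h)) i))))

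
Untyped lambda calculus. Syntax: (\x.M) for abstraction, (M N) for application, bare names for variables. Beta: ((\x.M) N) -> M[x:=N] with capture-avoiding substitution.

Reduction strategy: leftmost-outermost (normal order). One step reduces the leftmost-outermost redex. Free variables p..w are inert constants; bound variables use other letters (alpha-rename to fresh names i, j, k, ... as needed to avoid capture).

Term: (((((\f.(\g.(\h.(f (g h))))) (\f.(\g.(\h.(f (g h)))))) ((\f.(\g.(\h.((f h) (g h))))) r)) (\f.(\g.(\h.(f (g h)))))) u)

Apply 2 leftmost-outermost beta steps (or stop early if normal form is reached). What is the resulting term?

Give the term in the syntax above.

Step 0: (((((\f.(\g.(\h.(f (g h))))) (\f.(\g.(\h.(f (g h)))))) ((\f.(\g.(\h.((f h) (g h))))) r)) (\f.(\g.(\h.(f (g h)))))) u)
Step 1: ((((\g.(\h.((\f.(\g.(\h.(f (g h))))) (g h)))) ((\f.(\g.(\h.((f h) (g h))))) r)) (\f.(\g.(\h.(f (g h)))))) u)
Step 2: (((\h.((\f.(\g.(\h.(f (g h))))) (((\f.(\g.(\h.((f h) (g h))))) r) h))) (\f.(\g.(\h.(f (g h)))))) u)

Answer: (((\h.((\f.(\g.(\h.(f (g h))))) (((\f.(\g.(\h.((f h) (g h))))) r) h))) (\f.(\g.(\h.(f (g h)))))) u)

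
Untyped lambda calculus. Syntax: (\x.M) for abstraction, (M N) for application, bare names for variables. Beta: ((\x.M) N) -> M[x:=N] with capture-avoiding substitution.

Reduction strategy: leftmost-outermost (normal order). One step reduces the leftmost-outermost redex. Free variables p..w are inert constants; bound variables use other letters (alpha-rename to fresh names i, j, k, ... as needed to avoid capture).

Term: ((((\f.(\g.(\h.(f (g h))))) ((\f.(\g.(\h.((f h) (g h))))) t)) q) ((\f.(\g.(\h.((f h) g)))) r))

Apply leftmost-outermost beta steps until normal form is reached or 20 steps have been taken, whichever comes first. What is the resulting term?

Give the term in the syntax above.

Answer: (\h.((t h) ((q (\g.(\h.((r h) g)))) h)))

Derivation:
Step 0: ((((\f.(\g.(\h.(f (g h))))) ((\f.(\g.(\h.((f h) (g h))))) t)) q) ((\f.(\g.(\h.((f h) g)))) r))
Step 1: (((\g.(\h.(((\f.(\g.(\h.((f h) (g h))))) t) (g h)))) q) ((\f.(\g.(\h.((f h) g)))) r))
Step 2: ((\h.(((\f.(\g.(\h.((f h) (g h))))) t) (q h))) ((\f.(\g.(\h.((f h) g)))) r))
Step 3: (((\f.(\g.(\h.((f h) (g h))))) t) (q ((\f.(\g.(\h.((f h) g)))) r)))
Step 4: ((\g.(\h.((t h) (g h)))) (q ((\f.(\g.(\h.((f h) g)))) r)))
Step 5: (\h.((t h) ((q ((\f.(\g.(\h.((f h) g)))) r)) h)))
Step 6: (\h.((t h) ((q (\g.(\h.((r h) g)))) h)))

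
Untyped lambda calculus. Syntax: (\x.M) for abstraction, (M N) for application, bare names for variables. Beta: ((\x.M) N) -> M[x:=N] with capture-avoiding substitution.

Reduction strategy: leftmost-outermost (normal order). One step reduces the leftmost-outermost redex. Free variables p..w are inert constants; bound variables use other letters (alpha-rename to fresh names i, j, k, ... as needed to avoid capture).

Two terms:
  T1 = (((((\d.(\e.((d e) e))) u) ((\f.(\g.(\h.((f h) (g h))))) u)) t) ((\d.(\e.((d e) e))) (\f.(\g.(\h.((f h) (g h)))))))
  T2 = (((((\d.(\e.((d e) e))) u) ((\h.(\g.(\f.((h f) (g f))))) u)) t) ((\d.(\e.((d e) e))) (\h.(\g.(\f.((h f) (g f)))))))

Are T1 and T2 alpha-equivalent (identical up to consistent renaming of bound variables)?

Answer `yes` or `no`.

Answer: yes

Derivation:
Term 1: (((((\d.(\e.((d e) e))) u) ((\f.(\g.(\h.((f h) (g h))))) u)) t) ((\d.(\e.((d e) e))) (\f.(\g.(\h.((f h) (g h)))))))
Term 2: (((((\d.(\e.((d e) e))) u) ((\h.(\g.(\f.((h f) (g f))))) u)) t) ((\d.(\e.((d e) e))) (\h.(\g.(\f.((h f) (g f)))))))
Alpha-equivalence: compare structure up to binder renaming.
Result: True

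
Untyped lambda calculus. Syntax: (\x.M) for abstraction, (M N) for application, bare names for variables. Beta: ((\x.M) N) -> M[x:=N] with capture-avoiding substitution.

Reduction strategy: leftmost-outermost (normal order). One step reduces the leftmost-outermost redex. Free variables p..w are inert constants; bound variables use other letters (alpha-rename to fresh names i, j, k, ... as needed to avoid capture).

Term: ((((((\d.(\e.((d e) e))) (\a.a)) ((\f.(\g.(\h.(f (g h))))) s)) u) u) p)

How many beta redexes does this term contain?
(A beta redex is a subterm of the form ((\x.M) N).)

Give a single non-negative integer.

Answer: 2

Derivation:
Term: ((((((\d.(\e.((d e) e))) (\a.a)) ((\f.(\g.(\h.(f (g h))))) s)) u) u) p)
  Redex: ((\d.(\e.((d e) e))) (\a.a))
  Redex: ((\f.(\g.(\h.(f (g h))))) s)
Total redexes: 2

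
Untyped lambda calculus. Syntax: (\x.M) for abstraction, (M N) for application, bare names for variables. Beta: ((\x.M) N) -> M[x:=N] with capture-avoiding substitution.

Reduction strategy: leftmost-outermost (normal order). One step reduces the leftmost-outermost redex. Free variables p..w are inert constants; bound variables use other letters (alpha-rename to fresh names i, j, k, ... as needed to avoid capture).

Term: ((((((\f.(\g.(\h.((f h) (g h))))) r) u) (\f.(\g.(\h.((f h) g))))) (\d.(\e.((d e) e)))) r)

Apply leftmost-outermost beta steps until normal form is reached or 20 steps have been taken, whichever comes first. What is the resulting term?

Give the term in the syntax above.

Answer: ((((r (\f.(\g.(\h.((f h) g))))) (u (\f.(\g.(\h.((f h) g)))))) (\d.(\e.((d e) e)))) r)

Derivation:
Step 0: ((((((\f.(\g.(\h.((f h) (g h))))) r) u) (\f.(\g.(\h.((f h) g))))) (\d.(\e.((d e) e)))) r)
Step 1: (((((\g.(\h.((r h) (g h)))) u) (\f.(\g.(\h.((f h) g))))) (\d.(\e.((d e) e)))) r)
Step 2: ((((\h.((r h) (u h))) (\f.(\g.(\h.((f h) g))))) (\d.(\e.((d e) e)))) r)
Step 3: ((((r (\f.(\g.(\h.((f h) g))))) (u (\f.(\g.(\h.((f h) g)))))) (\d.(\e.((d e) e)))) r)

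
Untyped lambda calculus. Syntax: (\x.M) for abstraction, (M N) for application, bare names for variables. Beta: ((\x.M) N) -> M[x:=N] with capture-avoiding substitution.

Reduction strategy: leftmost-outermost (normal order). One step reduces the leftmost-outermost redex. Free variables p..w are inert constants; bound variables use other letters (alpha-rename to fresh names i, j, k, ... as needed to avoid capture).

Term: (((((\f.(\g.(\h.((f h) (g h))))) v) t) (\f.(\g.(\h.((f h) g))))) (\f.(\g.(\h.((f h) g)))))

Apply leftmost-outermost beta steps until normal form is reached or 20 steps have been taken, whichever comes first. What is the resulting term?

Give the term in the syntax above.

Answer: (((v (\f.(\g.(\h.((f h) g))))) (t (\f.(\g.(\h.((f h) g)))))) (\f.(\g.(\h.((f h) g)))))

Derivation:
Step 0: (((((\f.(\g.(\h.((f h) (g h))))) v) t) (\f.(\g.(\h.((f h) g))))) (\f.(\g.(\h.((f h) g)))))
Step 1: ((((\g.(\h.((v h) (g h)))) t) (\f.(\g.(\h.((f h) g))))) (\f.(\g.(\h.((f h) g)))))
Step 2: (((\h.((v h) (t h))) (\f.(\g.(\h.((f h) g))))) (\f.(\g.(\h.((f h) g)))))
Step 3: (((v (\f.(\g.(\h.((f h) g))))) (t (\f.(\g.(\h.((f h) g)))))) (\f.(\g.(\h.((f h) g)))))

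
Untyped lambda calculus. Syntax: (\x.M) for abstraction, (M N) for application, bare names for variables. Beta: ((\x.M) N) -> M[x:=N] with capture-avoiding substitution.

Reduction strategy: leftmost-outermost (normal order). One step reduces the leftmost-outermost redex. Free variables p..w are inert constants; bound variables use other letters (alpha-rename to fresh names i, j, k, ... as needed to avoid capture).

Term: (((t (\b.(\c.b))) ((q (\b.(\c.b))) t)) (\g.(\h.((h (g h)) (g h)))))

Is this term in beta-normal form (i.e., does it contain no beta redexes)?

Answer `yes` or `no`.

Answer: yes

Derivation:
Term: (((t (\b.(\c.b))) ((q (\b.(\c.b))) t)) (\g.(\h.((h (g h)) (g h)))))
No beta redexes found.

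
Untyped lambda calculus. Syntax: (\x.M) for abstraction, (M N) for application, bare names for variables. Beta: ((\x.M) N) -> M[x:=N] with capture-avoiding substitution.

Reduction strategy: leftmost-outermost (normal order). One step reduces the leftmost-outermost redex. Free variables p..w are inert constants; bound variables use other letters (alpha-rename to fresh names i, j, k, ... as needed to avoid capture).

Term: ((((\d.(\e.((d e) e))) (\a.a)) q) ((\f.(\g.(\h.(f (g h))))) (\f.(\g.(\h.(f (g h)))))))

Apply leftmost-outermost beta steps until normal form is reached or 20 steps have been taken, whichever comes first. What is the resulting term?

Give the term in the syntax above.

Step 0: ((((\d.(\e.((d e) e))) (\a.a)) q) ((\f.(\g.(\h.(f (g h))))) (\f.(\g.(\h.(f (g h)))))))
Step 1: (((\e.(((\a.a) e) e)) q) ((\f.(\g.(\h.(f (g h))))) (\f.(\g.(\h.(f (g h)))))))
Step 2: ((((\a.a) q) q) ((\f.(\g.(\h.(f (g h))))) (\f.(\g.(\h.(f (g h)))))))
Step 3: ((q q) ((\f.(\g.(\h.(f (g h))))) (\f.(\g.(\h.(f (g h)))))))
Step 4: ((q q) (\g.(\h.((\f.(\g.(\h.(f (g h))))) (g h)))))
Step 5: ((q q) (\g.(\h.(\i.(\j.((g h) (i j)))))))

Answer: ((q q) (\g.(\h.(\i.(\j.((g h) (i j)))))))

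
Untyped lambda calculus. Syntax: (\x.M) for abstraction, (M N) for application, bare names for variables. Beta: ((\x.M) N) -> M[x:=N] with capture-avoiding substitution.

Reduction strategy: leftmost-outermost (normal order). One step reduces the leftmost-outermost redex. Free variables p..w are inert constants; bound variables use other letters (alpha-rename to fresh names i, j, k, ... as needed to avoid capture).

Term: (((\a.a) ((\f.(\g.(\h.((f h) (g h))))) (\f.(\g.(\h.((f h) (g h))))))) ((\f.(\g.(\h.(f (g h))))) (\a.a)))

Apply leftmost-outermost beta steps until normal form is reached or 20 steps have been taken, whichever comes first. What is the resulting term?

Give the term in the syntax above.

Step 0: (((\a.a) ((\f.(\g.(\h.((f h) (g h))))) (\f.(\g.(\h.((f h) (g h))))))) ((\f.(\g.(\h.(f (g h))))) (\a.a)))
Step 1: (((\f.(\g.(\h.((f h) (g h))))) (\f.(\g.(\h.((f h) (g h)))))) ((\f.(\g.(\h.(f (g h))))) (\a.a)))
Step 2: ((\g.(\h.(((\f.(\g.(\h.((f h) (g h))))) h) (g h)))) ((\f.(\g.(\h.(f (g h))))) (\a.a)))
Step 3: (\h.(((\f.(\g.(\h.((f h) (g h))))) h) (((\f.(\g.(\h.(f (g h))))) (\a.a)) h)))
Step 4: (\h.((\g.(\i.((h i) (g i)))) (((\f.(\g.(\h.(f (g h))))) (\a.a)) h)))
Step 5: (\h.(\i.((h i) ((((\f.(\g.(\h.(f (g h))))) (\a.a)) h) i))))
Step 6: (\h.(\i.((h i) (((\g.(\h.((\a.a) (g h)))) h) i))))
Step 7: (\h.(\i.((h i) ((\i.((\a.a) (h i))) i))))
Step 8: (\h.(\i.((h i) ((\a.a) (h i)))))
Step 9: (\h.(\i.((h i) (h i))))

Answer: (\h.(\i.((h i) (h i))))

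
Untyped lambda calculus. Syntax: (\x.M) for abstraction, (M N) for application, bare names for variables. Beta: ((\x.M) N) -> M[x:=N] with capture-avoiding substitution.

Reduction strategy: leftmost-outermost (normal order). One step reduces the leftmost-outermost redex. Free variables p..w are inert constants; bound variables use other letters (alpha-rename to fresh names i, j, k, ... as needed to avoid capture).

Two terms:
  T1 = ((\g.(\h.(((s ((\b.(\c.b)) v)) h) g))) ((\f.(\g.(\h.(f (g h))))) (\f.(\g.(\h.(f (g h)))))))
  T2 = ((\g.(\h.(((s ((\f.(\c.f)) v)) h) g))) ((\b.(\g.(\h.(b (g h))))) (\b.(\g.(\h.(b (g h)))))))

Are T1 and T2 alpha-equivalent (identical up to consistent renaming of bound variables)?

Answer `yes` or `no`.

Term 1: ((\g.(\h.(((s ((\b.(\c.b)) v)) h) g))) ((\f.(\g.(\h.(f (g h))))) (\f.(\g.(\h.(f (g h)))))))
Term 2: ((\g.(\h.(((s ((\f.(\c.f)) v)) h) g))) ((\b.(\g.(\h.(b (g h))))) (\b.(\g.(\h.(b (g h)))))))
Alpha-equivalence: compare structure up to binder renaming.
Result: True

Answer: yes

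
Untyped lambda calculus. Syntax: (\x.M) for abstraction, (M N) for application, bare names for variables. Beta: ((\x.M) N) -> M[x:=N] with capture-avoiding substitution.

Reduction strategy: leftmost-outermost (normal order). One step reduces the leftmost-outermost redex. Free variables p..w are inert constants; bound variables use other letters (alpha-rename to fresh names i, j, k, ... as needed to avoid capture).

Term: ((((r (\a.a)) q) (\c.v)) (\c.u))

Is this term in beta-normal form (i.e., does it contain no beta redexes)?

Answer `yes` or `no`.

Term: ((((r (\a.a)) q) (\c.v)) (\c.u))
No beta redexes found.

Answer: yes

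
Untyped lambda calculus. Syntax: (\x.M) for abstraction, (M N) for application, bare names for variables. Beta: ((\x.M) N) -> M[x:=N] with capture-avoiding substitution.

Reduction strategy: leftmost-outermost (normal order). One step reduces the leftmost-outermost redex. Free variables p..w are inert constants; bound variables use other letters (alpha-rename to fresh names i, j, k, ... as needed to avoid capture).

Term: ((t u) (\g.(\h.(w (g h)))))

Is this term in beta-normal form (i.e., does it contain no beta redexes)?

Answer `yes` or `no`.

Answer: yes

Derivation:
Term: ((t u) (\g.(\h.(w (g h)))))
No beta redexes found.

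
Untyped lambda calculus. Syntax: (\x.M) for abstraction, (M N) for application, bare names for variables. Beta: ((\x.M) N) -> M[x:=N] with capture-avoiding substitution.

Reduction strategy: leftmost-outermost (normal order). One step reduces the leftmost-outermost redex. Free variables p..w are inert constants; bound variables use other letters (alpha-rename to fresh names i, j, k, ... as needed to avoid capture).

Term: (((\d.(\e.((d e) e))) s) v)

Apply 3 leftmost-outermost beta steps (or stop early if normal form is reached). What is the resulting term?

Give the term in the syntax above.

Answer: ((s v) v)

Derivation:
Step 0: (((\d.(\e.((d e) e))) s) v)
Step 1: ((\e.((s e) e)) v)
Step 2: ((s v) v)
Step 3: (normal form reached)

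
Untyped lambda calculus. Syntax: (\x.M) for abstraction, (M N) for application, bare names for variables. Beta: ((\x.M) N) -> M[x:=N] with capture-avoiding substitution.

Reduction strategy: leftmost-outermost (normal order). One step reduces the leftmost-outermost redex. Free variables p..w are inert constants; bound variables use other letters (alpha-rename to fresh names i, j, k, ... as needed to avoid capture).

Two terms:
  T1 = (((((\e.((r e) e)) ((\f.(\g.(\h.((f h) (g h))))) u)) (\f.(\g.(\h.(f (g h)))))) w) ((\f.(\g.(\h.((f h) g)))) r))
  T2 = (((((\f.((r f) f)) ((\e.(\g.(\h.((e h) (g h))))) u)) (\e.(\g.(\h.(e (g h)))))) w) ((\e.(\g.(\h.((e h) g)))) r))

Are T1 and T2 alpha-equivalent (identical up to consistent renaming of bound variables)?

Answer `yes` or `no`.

Term 1: (((((\e.((r e) e)) ((\f.(\g.(\h.((f h) (g h))))) u)) (\f.(\g.(\h.(f (g h)))))) w) ((\f.(\g.(\h.((f h) g)))) r))
Term 2: (((((\f.((r f) f)) ((\e.(\g.(\h.((e h) (g h))))) u)) (\e.(\g.(\h.(e (g h)))))) w) ((\e.(\g.(\h.((e h) g)))) r))
Alpha-equivalence: compare structure up to binder renaming.
Result: True

Answer: yes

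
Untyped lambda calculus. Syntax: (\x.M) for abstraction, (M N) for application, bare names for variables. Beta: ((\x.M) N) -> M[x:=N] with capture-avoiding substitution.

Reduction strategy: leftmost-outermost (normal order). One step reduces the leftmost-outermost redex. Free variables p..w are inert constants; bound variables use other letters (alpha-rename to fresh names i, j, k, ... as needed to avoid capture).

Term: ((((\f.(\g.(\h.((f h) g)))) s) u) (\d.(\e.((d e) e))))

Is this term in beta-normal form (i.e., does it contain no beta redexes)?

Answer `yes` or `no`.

Term: ((((\f.(\g.(\h.((f h) g)))) s) u) (\d.(\e.((d e) e))))
Found 1 beta redex(es).

Answer: no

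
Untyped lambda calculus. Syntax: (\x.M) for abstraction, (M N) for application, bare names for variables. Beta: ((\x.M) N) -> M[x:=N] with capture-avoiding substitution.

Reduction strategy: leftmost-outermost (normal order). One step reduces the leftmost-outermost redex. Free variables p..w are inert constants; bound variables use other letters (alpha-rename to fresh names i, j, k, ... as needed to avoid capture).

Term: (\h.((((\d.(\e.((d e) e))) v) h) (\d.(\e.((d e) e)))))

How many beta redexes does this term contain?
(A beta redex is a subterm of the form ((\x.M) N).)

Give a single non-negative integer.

Answer: 1

Derivation:
Term: (\h.((((\d.(\e.((d e) e))) v) h) (\d.(\e.((d e) e)))))
  Redex: ((\d.(\e.((d e) e))) v)
Total redexes: 1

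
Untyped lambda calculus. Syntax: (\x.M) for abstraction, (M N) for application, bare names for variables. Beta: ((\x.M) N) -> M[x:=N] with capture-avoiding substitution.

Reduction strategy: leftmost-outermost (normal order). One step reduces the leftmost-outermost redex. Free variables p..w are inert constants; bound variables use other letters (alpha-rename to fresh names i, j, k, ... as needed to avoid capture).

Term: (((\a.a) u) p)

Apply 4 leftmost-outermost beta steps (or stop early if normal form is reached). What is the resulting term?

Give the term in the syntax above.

Step 0: (((\a.a) u) p)
Step 1: (u p)
Step 2: (normal form reached)

Answer: (u p)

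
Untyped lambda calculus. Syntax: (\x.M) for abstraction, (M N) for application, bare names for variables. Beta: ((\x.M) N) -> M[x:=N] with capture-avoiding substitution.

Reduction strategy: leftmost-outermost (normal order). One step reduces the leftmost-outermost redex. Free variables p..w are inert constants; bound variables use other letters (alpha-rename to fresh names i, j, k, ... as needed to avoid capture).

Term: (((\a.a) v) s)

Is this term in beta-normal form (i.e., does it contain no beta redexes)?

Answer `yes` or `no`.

Term: (((\a.a) v) s)
Found 1 beta redex(es).

Answer: no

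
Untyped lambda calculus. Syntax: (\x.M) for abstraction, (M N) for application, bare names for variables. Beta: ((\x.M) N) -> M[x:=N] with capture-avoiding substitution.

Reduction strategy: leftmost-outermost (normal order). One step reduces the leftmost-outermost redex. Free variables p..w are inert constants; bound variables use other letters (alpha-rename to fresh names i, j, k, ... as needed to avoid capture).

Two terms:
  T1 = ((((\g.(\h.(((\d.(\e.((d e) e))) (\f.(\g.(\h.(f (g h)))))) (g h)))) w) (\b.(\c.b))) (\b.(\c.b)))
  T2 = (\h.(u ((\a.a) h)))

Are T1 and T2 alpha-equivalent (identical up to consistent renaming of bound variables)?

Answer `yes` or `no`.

Term 1: ((((\g.(\h.(((\d.(\e.((d e) e))) (\f.(\g.(\h.(f (g h)))))) (g h)))) w) (\b.(\c.b))) (\b.(\c.b)))
Term 2: (\h.(u ((\a.a) h)))
Alpha-equivalence: compare structure up to binder renaming.
Result: False

Answer: no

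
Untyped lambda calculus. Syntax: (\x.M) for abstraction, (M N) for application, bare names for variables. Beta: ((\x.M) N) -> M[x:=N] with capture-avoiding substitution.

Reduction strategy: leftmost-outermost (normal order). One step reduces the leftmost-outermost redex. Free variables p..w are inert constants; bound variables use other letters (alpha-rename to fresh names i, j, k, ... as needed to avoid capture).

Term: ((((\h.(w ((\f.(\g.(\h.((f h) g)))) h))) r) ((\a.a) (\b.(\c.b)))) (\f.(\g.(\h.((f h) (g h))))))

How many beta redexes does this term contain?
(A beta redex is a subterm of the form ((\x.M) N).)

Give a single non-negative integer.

Term: ((((\h.(w ((\f.(\g.(\h.((f h) g)))) h))) r) ((\a.a) (\b.(\c.b)))) (\f.(\g.(\h.((f h) (g h))))))
  Redex: ((\h.(w ((\f.(\g.(\h.((f h) g)))) h))) r)
  Redex: ((\f.(\g.(\h.((f h) g)))) h)
  Redex: ((\a.a) (\b.(\c.b)))
Total redexes: 3

Answer: 3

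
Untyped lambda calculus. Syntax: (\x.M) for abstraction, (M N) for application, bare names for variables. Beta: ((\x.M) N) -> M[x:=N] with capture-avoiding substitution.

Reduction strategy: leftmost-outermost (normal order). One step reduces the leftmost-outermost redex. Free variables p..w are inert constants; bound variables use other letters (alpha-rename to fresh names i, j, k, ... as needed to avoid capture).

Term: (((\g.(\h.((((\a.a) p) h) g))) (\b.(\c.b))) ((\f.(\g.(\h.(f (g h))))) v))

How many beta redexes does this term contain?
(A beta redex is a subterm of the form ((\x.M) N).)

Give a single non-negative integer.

Term: (((\g.(\h.((((\a.a) p) h) g))) (\b.(\c.b))) ((\f.(\g.(\h.(f (g h))))) v))
  Redex: ((\g.(\h.((((\a.a) p) h) g))) (\b.(\c.b)))
  Redex: ((\a.a) p)
  Redex: ((\f.(\g.(\h.(f (g h))))) v)
Total redexes: 3

Answer: 3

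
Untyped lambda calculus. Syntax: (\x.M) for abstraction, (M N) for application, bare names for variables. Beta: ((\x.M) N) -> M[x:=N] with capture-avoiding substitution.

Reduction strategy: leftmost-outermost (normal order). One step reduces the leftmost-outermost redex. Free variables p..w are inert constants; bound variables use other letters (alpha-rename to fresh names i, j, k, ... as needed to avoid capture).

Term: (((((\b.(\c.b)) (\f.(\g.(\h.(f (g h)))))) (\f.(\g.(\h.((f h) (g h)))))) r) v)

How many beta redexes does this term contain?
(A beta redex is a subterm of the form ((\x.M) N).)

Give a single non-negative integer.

Term: (((((\b.(\c.b)) (\f.(\g.(\h.(f (g h)))))) (\f.(\g.(\h.((f h) (g h)))))) r) v)
  Redex: ((\b.(\c.b)) (\f.(\g.(\h.(f (g h))))))
Total redexes: 1

Answer: 1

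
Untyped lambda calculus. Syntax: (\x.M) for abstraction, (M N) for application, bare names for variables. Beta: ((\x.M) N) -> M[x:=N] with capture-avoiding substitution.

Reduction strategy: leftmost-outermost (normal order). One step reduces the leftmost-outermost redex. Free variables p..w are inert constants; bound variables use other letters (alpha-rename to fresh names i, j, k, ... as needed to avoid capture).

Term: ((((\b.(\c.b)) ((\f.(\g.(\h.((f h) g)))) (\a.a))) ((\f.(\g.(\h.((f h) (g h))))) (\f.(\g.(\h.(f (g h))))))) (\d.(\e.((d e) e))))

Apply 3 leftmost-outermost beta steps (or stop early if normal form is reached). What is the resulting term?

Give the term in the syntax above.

Answer: ((\g.(\h.(((\a.a) h) g))) (\d.(\e.((d e) e))))

Derivation:
Step 0: ((((\b.(\c.b)) ((\f.(\g.(\h.((f h) g)))) (\a.a))) ((\f.(\g.(\h.((f h) (g h))))) (\f.(\g.(\h.(f (g h))))))) (\d.(\e.((d e) e))))
Step 1: (((\c.((\f.(\g.(\h.((f h) g)))) (\a.a))) ((\f.(\g.(\h.((f h) (g h))))) (\f.(\g.(\h.(f (g h))))))) (\d.(\e.((d e) e))))
Step 2: (((\f.(\g.(\h.((f h) g)))) (\a.a)) (\d.(\e.((d e) e))))
Step 3: ((\g.(\h.(((\a.a) h) g))) (\d.(\e.((d e) e))))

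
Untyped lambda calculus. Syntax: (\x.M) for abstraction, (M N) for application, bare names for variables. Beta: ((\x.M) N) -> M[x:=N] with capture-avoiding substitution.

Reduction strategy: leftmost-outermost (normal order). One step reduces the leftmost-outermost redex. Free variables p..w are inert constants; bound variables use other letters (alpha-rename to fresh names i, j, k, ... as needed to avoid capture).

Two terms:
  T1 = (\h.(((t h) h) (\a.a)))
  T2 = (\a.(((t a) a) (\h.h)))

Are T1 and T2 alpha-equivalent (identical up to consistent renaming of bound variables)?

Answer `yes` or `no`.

Term 1: (\h.(((t h) h) (\a.a)))
Term 2: (\a.(((t a) a) (\h.h)))
Alpha-equivalence: compare structure up to binder renaming.
Result: True

Answer: yes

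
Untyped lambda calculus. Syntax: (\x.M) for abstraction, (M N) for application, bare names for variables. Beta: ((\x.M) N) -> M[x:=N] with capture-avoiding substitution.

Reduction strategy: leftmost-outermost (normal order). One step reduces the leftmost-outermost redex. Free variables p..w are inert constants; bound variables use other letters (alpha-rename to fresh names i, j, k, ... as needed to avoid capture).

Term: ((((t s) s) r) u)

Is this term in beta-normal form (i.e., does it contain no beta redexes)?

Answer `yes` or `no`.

Answer: yes

Derivation:
Term: ((((t s) s) r) u)
No beta redexes found.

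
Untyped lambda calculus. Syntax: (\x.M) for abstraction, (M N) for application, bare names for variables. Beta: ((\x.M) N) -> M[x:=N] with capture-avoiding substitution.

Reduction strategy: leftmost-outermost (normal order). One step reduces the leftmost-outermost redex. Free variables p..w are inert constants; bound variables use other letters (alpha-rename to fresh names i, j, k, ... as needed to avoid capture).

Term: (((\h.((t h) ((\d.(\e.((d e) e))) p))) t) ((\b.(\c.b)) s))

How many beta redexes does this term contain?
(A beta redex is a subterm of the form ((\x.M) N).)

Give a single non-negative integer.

Answer: 3

Derivation:
Term: (((\h.((t h) ((\d.(\e.((d e) e))) p))) t) ((\b.(\c.b)) s))
  Redex: ((\h.((t h) ((\d.(\e.((d e) e))) p))) t)
  Redex: ((\d.(\e.((d e) e))) p)
  Redex: ((\b.(\c.b)) s)
Total redexes: 3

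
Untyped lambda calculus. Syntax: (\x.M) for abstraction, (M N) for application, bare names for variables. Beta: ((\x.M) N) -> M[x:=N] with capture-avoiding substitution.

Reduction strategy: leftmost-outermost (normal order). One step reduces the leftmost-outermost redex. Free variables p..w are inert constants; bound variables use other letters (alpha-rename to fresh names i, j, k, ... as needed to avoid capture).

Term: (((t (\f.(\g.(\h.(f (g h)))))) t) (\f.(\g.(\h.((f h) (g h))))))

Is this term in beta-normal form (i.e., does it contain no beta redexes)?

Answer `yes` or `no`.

Term: (((t (\f.(\g.(\h.(f (g h)))))) t) (\f.(\g.(\h.((f h) (g h))))))
No beta redexes found.

Answer: yes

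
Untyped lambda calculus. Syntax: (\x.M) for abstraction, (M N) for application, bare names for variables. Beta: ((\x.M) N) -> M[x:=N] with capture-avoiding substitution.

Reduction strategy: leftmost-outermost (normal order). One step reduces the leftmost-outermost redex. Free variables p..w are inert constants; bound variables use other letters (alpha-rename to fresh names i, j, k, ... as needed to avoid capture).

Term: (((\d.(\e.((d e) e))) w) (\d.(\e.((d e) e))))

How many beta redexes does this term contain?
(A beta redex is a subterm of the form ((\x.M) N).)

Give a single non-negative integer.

Term: (((\d.(\e.((d e) e))) w) (\d.(\e.((d e) e))))
  Redex: ((\d.(\e.((d e) e))) w)
Total redexes: 1

Answer: 1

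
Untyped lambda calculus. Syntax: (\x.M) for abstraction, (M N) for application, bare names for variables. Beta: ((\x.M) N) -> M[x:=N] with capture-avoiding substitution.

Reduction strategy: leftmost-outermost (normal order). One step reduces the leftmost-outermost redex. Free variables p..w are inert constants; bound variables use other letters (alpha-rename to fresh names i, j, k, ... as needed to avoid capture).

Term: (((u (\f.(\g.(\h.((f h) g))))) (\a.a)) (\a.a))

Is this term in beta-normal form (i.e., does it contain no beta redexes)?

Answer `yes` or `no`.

Answer: yes

Derivation:
Term: (((u (\f.(\g.(\h.((f h) g))))) (\a.a)) (\a.a))
No beta redexes found.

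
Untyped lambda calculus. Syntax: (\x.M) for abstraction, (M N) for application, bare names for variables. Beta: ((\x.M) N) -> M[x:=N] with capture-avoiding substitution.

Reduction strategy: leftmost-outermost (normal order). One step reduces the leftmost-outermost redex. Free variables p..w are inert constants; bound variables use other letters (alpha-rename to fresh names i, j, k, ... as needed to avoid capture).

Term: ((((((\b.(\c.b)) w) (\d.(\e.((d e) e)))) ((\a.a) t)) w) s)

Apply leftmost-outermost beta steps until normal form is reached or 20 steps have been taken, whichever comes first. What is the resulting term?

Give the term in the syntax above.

Step 0: ((((((\b.(\c.b)) w) (\d.(\e.((d e) e)))) ((\a.a) t)) w) s)
Step 1: (((((\c.w) (\d.(\e.((d e) e)))) ((\a.a) t)) w) s)
Step 2: (((w ((\a.a) t)) w) s)
Step 3: (((w t) w) s)

Answer: (((w t) w) s)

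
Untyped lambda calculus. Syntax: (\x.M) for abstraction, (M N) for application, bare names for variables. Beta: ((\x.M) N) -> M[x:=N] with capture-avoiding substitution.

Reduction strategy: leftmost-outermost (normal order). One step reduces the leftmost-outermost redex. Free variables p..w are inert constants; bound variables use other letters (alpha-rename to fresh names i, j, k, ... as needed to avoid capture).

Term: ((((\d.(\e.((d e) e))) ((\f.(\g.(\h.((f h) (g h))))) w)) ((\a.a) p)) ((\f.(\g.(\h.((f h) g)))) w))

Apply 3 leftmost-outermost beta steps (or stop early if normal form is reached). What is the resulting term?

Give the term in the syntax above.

Step 0: ((((\d.(\e.((d e) e))) ((\f.(\g.(\h.((f h) (g h))))) w)) ((\a.a) p)) ((\f.(\g.(\h.((f h) g)))) w))
Step 1: (((\e.((((\f.(\g.(\h.((f h) (g h))))) w) e) e)) ((\a.a) p)) ((\f.(\g.(\h.((f h) g)))) w))
Step 2: (((((\f.(\g.(\h.((f h) (g h))))) w) ((\a.a) p)) ((\a.a) p)) ((\f.(\g.(\h.((f h) g)))) w))
Step 3: ((((\g.(\h.((w h) (g h)))) ((\a.a) p)) ((\a.a) p)) ((\f.(\g.(\h.((f h) g)))) w))

Answer: ((((\g.(\h.((w h) (g h)))) ((\a.a) p)) ((\a.a) p)) ((\f.(\g.(\h.((f h) g)))) w))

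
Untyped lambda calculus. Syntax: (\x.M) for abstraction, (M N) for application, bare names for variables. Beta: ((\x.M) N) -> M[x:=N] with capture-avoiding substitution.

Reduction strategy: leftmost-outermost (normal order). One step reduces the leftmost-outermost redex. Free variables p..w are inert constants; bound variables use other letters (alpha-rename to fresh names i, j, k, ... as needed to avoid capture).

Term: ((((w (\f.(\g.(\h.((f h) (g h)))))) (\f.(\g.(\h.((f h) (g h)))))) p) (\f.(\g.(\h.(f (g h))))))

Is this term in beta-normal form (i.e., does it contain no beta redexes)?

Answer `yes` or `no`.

Answer: yes

Derivation:
Term: ((((w (\f.(\g.(\h.((f h) (g h)))))) (\f.(\g.(\h.((f h) (g h)))))) p) (\f.(\g.(\h.(f (g h))))))
No beta redexes found.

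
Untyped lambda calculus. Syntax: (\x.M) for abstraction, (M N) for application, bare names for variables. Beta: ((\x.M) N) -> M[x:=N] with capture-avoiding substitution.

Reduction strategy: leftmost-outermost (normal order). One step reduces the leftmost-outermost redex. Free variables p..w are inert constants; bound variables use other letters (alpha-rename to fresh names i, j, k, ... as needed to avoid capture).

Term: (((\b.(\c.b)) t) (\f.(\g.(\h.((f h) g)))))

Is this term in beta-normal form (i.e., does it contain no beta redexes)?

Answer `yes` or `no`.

Term: (((\b.(\c.b)) t) (\f.(\g.(\h.((f h) g)))))
Found 1 beta redex(es).

Answer: no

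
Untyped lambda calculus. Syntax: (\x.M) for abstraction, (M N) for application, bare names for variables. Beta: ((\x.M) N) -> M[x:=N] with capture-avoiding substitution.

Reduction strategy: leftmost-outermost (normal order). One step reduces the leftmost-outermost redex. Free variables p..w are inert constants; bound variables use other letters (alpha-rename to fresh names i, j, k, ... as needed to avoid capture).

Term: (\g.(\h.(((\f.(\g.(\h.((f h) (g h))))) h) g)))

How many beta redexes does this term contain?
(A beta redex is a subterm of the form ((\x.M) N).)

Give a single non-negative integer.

Term: (\g.(\h.(((\f.(\g.(\h.((f h) (g h))))) h) g)))
  Redex: ((\f.(\g.(\h.((f h) (g h))))) h)
Total redexes: 1

Answer: 1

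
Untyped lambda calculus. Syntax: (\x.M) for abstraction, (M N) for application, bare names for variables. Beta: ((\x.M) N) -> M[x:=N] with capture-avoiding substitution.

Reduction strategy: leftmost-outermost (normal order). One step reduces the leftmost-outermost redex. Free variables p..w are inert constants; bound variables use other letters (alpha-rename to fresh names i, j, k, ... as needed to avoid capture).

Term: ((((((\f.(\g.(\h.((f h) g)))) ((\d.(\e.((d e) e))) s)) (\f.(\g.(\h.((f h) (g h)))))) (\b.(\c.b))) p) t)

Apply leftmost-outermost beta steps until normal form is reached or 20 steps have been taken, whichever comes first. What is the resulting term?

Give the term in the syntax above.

Step 0: ((((((\f.(\g.(\h.((f h) g)))) ((\d.(\e.((d e) e))) s)) (\f.(\g.(\h.((f h) (g h)))))) (\b.(\c.b))) p) t)
Step 1: (((((\g.(\h.((((\d.(\e.((d e) e))) s) h) g))) (\f.(\g.(\h.((f h) (g h)))))) (\b.(\c.b))) p) t)
Step 2: ((((\h.((((\d.(\e.((d e) e))) s) h) (\f.(\g.(\h.((f h) (g h))))))) (\b.(\c.b))) p) t)
Step 3: ((((((\d.(\e.((d e) e))) s) (\b.(\c.b))) (\f.(\g.(\h.((f h) (g h)))))) p) t)
Step 4: (((((\e.((s e) e)) (\b.(\c.b))) (\f.(\g.(\h.((f h) (g h)))))) p) t)
Step 5: (((((s (\b.(\c.b))) (\b.(\c.b))) (\f.(\g.(\h.((f h) (g h)))))) p) t)

Answer: (((((s (\b.(\c.b))) (\b.(\c.b))) (\f.(\g.(\h.((f h) (g h)))))) p) t)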